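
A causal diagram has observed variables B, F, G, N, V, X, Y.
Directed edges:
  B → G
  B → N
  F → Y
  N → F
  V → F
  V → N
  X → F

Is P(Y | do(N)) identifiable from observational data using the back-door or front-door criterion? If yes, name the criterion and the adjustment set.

P(Y|do(N)): backdoor, adjust for {V}.

desc(N)\{N}={F,Y}; candidates ⊆ {B,G,V,X}.
size 0: {}; under {} N still reaches {B,F,G,V,Y} ∋ Y.
{V}: N⊥Y given {V} in G with N→· removed — back-door holds.
P(Y|do(N)) = Σ_{V} P(Y|N,V)·P(V).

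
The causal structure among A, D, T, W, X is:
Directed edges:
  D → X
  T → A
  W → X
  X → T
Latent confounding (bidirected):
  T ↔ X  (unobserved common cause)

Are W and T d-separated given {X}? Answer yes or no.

Bayes-Ball from W | {X} reaches {A,D,T}.
T ∈ reach(W|{X}) ⇒ W ⊥̸ T | {X}.

No — W and T are d-connected given {X}.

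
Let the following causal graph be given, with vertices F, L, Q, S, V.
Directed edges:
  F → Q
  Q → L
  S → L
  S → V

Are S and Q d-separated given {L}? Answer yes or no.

Bayes-Ball from S | {L} reaches {F,Q,V}.
Q ∈ reach(S|{L}) ⇒ S ⊥̸ Q | {L}.

No — S and Q are d-connected given {L}.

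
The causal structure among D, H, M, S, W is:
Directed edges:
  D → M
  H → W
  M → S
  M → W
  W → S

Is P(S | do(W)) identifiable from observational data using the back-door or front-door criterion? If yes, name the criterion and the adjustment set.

desc(W)\{W}={S}; candidates ⊆ {D,H,M}.
size 0: {}; under {} W still reaches {D,H,M,S} ∋ S.
{M}: W⊥S given {M} in G with W→· removed — back-door holds.
P(S|do(W)) = Σ_{M} P(S|W,M)·P(M).

P(S|do(W)): backdoor, adjust for {M}.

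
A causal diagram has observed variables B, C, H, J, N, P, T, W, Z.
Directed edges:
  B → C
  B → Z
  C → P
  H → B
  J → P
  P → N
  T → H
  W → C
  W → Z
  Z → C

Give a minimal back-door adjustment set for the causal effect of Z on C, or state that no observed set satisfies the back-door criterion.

desc(Z)\{Z}={C,N,P}; candidates ⊆ {B,H,J,T,W}.
size 0: {}; under {} Z still reaches {B,C,H,N,P,T,W} ∋ C.
size 1: {B}, {H}, {J} …(+2); under {B} Z still reaches {C,N,P,W} ∋ C.
{B,W}: Z⊥C given {B,W} in G with Z→· removed — back-door holds.

Z→C: minimal back-door set {B, W}.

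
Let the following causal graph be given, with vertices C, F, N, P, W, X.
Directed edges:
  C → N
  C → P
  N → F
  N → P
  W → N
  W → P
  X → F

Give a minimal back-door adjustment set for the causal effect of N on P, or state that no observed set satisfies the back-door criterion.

N→P: minimal back-door set {C, W}.

desc(N)\{N}={F,P}; candidates ⊆ {C,W,X}.
size 0: {}; under {} N still reaches {C,P,W} ∋ P.
size 1: {C}, {W}, {X}; under {C} N still reaches {P,W} ∋ P.
{C,W}: N⊥P given {C,W} in G with N→· removed — back-door holds.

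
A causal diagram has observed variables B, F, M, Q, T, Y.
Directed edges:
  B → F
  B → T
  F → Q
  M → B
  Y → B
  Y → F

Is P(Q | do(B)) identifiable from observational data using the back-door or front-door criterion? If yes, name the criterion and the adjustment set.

P(Q|do(B)): backdoor, adjust for {Y}.

desc(B)\{B}={F,Q,T}; candidates ⊆ {M,Y}.
size 0: {}; under {} B still reaches {F,M,Q,Y} ∋ Q.
{Y}: B⊥Q given {Y} in G with B→· removed — back-door holds.
P(Q|do(B)) = Σ_{Y} P(Q|B,Y)·P(Y).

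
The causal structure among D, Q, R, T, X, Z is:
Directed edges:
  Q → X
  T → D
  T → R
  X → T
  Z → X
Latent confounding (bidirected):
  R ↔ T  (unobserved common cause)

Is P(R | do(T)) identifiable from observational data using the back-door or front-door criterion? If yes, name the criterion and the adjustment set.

P(R|do(T)): not identifiable (no BD/FD set).

desc(T)\{T}={D,R}; candidates ⊆ {Q,X,Z}.
T↔R: latent back-door arc(s) into T.
size 0: {}; under {} T still reaches {Q,R,X,Z} ∋ R.
size 1: {Q}, {X}, {Z}; under {Q} T still reaches {R,X,Z} ∋ R.
size 2: {Q,X}, {Q,Z}, {X,Z}; under {Q,X} T still reaches {R} ∋ R.
T↔R cannot be blocked by any observed set — no back-door set.
No mediator lies on a directed T→…→R path.
Neither criterion identifies P(R|do(T)) in this graph.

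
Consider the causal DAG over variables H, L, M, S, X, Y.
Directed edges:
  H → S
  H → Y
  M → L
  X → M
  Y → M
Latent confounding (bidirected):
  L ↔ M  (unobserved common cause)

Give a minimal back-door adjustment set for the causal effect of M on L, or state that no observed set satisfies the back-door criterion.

desc(M)\{M}={L}; candidates ⊆ {H,S,X,Y}.
M↔L: latent back-door arc(s) into M.
size 0: {}; under {} M still reaches {H,L,S,X,Y} ∋ L.
size 1: {H}, {S}, {X} …(+1); under {H} M still reaches {L,X,Y} ∋ L.
size 2: {H,S}, {H,X}, {H,Y} …(+3); under {H,S} M still reaches {L,X,Y} ∋ L.
M↔L cannot be blocked by any observed set — no back-door set.

M→L: no observed back-door set.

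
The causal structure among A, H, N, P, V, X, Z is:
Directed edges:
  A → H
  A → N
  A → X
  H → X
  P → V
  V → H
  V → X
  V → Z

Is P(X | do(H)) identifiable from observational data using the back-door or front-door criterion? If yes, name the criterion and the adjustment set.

desc(H)\{H}={X}; candidates ⊆ {A,N,P,V,Z}.
size 0: {}; under {} H still reaches {A,N,P,V,X,Z} ∋ X.
size 1: {A}, {N}, {P} …(+2); under {A} H still reaches {P,V,X,Z} ∋ X.
{A,V}: H⊥X given {A,V} in G with H→· removed — back-door holds.
P(X|do(H)) = Σ_{A,V} P(X|H,A,V)·P(A,V).

P(X|do(H)): backdoor, adjust for {A, V}.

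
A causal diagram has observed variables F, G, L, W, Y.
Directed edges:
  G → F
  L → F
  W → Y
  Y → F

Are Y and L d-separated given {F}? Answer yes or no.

No — Y and L are d-connected given {F}.

Bayes-Ball from Y | {F} reaches {G,L,W}.
L ∈ reach(Y|{F}) ⇒ Y ⊥̸ L | {F}.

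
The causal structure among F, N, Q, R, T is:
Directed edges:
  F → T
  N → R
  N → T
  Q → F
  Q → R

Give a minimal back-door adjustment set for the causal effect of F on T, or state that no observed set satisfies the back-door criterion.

desc(F)\{F}={T}; candidates ⊆ {N,Q,R}.
∅: F⊥T given ∅ in G with F→· removed — back-door holds.

F→T: minimal back-door set ∅.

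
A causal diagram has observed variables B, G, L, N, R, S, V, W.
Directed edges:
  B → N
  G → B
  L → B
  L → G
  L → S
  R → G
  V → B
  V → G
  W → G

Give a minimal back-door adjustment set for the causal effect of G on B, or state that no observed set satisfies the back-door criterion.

desc(G)\{G}={B,N}; candidates ⊆ {L,R,S,V,W}.
size 0: {}; under {} G still reaches {B,L,N,R,S,V,W} ∋ B.
size 1: {L}, {R}, {S} …(+2); under {L} G still reaches {B,N,R,V,W} ∋ B.
{L,V}: G⊥B given {L,V} in G with G→· removed — back-door holds.

G→B: minimal back-door set {L, V}.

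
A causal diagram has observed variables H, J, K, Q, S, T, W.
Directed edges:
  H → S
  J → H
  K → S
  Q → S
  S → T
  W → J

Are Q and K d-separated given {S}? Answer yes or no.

Bayes-Ball from Q | {S} reaches {H,J,K,W}.
K ∈ reach(Q|{S}) ⇒ Q ⊥̸ K | {S}.

No — Q and K are d-connected given {S}.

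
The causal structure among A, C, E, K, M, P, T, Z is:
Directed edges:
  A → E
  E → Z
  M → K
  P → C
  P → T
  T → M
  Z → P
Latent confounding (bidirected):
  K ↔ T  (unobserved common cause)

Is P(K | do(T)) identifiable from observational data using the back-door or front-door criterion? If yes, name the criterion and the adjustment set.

desc(T)\{T}={K,M}; candidates ⊆ {A,C,E,P,Z}.
T↔K: latent back-door arc(s) into T.
size 0: {}; under {} T still reaches {A,C,E,K,P,Z} ∋ K.
size 1: {A}, {C}, {E} …(+2); under {A} T still reaches {C,E,K,P,Z} ∋ K.
size 2: {A,C}, {A,E}, {A,P} …(+7); under {A,C} T still reaches {E,K,P,Z} ∋ K.
T↔K cannot be blocked by any observed set — no back-door set.
{M}: (i) intercepts every directed T→K path; (ii) no back-door T→{M}; (iii) {T} blocks every back-door {M}→K. Front-door holds.
P(K|do(T)) = Σ_{M} P(M|T) Σ_{T'} P(K|M,T')P(T').

P(K|do(T)): frontdoor, adjust for {M}.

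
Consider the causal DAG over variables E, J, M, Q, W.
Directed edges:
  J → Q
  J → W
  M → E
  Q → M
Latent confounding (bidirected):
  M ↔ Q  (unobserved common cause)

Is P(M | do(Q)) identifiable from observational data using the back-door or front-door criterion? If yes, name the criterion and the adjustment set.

desc(Q)\{Q}={E,M}; candidates ⊆ {J,W}.
Q↔M: latent back-door arc(s) into Q.
size 0: {}; under {} Q still reaches {E,J,M,W} ∋ M.
size 1: {J}, {W}; under {J} Q still reaches {E,M} ∋ M.
size 2: {J,W}; under {J,W} Q still reaches {E,M} ∋ M.
Q↔M cannot be blocked by any observed set — no back-door set.
No mediator lies on a directed Q→…→M path.
Neither criterion identifies P(M|do(Q)) in this graph.

P(M|do(Q)): not identifiable (no BD/FD set).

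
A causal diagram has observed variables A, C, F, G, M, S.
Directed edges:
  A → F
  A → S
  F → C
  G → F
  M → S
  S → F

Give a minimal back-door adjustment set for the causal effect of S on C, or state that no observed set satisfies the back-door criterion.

S→C: minimal back-door set {A}.

desc(S)\{S}={C,F}; candidates ⊆ {A,G,M}.
size 0: {}; under {} S still reaches {A,C,F,M} ∋ C.
{A}: S⊥C given {A} in G with S→· removed — back-door holds.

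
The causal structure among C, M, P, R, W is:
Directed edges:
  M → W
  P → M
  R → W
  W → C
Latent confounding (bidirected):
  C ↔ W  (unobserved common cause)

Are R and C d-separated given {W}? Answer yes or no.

No — R and C are d-connected given {W}.

Bayes-Ball from R | {W} reaches {C,M,P}.
C ∈ reach(R|{W}) ⇒ R ⊥̸ C | {W}.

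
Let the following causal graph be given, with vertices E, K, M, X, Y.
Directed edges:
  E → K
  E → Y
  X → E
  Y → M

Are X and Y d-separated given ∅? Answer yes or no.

No — X and Y are d-connected given ∅.

Bayes-Ball from X | ∅ reaches {E,K,M,Y}.
Y ∈ reach(X|∅) ⇒ X ⊥̸ Y | ∅.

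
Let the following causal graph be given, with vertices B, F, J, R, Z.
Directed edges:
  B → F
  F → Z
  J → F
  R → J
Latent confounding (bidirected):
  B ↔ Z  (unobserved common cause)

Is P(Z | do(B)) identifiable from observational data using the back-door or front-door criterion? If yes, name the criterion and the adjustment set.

P(Z|do(B)): frontdoor, adjust for {F}.

desc(B)\{B}={F,Z}; candidates ⊆ {J,R}.
B↔Z: latent back-door arc(s) into B.
size 0: {}; under {} B still reaches {Z} ∋ Z.
size 1: {J}, {R}; under {J} B still reaches {Z} ∋ Z.
size 2: {J,R}; under {J,R} B still reaches {Z} ∋ Z.
B↔Z cannot be blocked by any observed set — no back-door set.
{F}: (i) intercepts every directed B→Z path; (ii) no back-door B→{F}; (iii) {B} blocks every back-door {F}→Z. Front-door holds.
P(Z|do(B)) = Σ_{F} P(F|B) Σ_{B'} P(Z|F,B')P(B').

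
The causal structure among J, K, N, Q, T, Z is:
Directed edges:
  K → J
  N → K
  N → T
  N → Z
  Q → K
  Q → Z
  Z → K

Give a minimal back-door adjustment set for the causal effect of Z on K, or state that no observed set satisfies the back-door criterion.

desc(Z)\{Z}={J,K}; candidates ⊆ {N,Q,T}.
size 0: {}; under {} Z still reaches {J,K,N,Q,T} ∋ K.
size 1: {N}, {Q}, {T}; under {N} Z still reaches {J,K,Q} ∋ K.
{N,Q}: Z⊥K given {N,Q} in G with Z→· removed — back-door holds.

Z→K: minimal back-door set {N, Q}.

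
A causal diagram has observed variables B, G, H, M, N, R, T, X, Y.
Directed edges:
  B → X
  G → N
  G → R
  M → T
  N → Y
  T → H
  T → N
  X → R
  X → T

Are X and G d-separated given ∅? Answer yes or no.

Yes — X ⊥ G | ∅.

Bayes-Ball from X | ∅ reaches {B,H,N,R,T,Y}.
G ∉ reach(X|∅) ⇒ X ⊥ G | ∅.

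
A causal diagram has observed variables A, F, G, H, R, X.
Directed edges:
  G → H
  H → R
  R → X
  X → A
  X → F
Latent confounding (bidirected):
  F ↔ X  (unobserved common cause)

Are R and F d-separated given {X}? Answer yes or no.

Bayes-Ball from R | {X} reaches {F,G,H}.
F ∈ reach(R|{X}) ⇒ R ⊥̸ F | {X}.

No — R and F are d-connected given {X}.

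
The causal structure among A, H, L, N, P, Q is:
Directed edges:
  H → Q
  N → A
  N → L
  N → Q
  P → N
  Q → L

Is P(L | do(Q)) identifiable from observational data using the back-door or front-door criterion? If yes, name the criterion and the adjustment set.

P(L|do(Q)): backdoor, adjust for {N}.

desc(Q)\{Q}={L}; candidates ⊆ {A,H,N,P}.
size 0: {}; under {} Q still reaches {A,H,L,N,P} ∋ L.
{N}: Q⊥L given {N} in G with Q→· removed — back-door holds.
P(L|do(Q)) = Σ_{N} P(L|Q,N)·P(N).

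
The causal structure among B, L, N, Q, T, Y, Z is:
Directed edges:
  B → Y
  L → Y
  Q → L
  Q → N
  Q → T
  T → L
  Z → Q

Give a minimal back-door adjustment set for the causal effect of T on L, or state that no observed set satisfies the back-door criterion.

T→L: minimal back-door set {Q}.

desc(T)\{T}={L,Y}; candidates ⊆ {B,N,Q,Z}.
size 0: {}; under {} T still reaches {L,N,Q,Y,Z} ∋ L.
{Q}: T⊥L given {Q} in G with T→· removed — back-door holds.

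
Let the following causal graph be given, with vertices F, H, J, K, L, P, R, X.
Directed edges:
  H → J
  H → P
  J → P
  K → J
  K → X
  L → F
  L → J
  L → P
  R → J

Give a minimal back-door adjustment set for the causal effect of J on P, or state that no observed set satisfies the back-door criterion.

J→P: minimal back-door set {H, L}.

desc(J)\{J}={P}; candidates ⊆ {F,H,K,L,R,X}.
size 0: {}; under {} J still reaches {F,H,K,L,P,R,X} ∋ P.
size 1: {F}, {H}, {K} …(+3); under {F} J still reaches {H,K,L,P,R,X} ∋ P.
{H,L}: J⊥P given {H,L} in G with J→· removed — back-door holds.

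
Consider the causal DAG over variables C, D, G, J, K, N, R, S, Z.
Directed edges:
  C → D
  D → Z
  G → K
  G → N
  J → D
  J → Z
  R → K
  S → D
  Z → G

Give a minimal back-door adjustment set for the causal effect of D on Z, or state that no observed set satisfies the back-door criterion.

D→Z: minimal back-door set {J}.

desc(D)\{D}={G,K,N,Z}; candidates ⊆ {C,J,R,S}.
size 0: {}; under {} D still reaches {C,G,J,K,N,S,Z} ∋ Z.
{J}: D⊥Z given {J} in G with D→· removed — back-door holds.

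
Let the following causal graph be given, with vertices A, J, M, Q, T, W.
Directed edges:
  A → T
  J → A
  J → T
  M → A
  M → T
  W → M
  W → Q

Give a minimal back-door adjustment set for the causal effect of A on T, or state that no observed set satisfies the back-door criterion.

A→T: minimal back-door set {J, M}.

desc(A)\{A}={T}; candidates ⊆ {J,M,Q,W}.
size 0: {}; under {} A still reaches {J,M,Q,T,W} ∋ T.
size 1: {J}, {M}, {Q} …(+1); under {J} A still reaches {M,Q,T,W} ∋ T.
{J,M}: A⊥T given {J,M} in G with A→· removed — back-door holds.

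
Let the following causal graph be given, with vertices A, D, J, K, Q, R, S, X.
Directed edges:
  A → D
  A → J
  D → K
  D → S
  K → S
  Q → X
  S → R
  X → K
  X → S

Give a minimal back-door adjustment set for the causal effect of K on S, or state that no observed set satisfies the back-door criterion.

K→S: minimal back-door set {D, X}.

desc(K)\{K}={R,S}; candidates ⊆ {A,D,J,Q,X}.
size 0: {}; under {} K still reaches {A,D,J,Q,R,S,X} ∋ S.
size 1: {A}, {D}, {J} …(+2); under {A} K still reaches {D,Q,R,S,X} ∋ S.
{D,X}: K⊥S given {D,X} in G with K→· removed — back-door holds.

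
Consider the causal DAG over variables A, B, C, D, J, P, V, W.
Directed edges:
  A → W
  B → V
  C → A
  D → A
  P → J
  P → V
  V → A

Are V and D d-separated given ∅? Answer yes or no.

Yes — V ⊥ D | ∅.

Bayes-Ball from V | ∅ reaches {A,B,J,P,W}.
D ∉ reach(V|∅) ⇒ V ⊥ D | ∅.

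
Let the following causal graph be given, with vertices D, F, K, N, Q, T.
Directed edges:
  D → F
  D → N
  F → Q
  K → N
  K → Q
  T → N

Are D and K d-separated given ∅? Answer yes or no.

Yes — D ⊥ K | ∅.

Bayes-Ball from D | ∅ reaches {F,N,Q}.
K ∉ reach(D|∅) ⇒ D ⊥ K | ∅.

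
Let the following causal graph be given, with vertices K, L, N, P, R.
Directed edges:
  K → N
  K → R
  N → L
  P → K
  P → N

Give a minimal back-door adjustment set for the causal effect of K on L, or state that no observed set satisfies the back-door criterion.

desc(K)\{K}={L,N,R}; candidates ⊆ {P}.
size 0: {}; under {} K still reaches {L,N,P} ∋ L.
{P}: K⊥L given {P} in G with K→· removed — back-door holds.

K→L: minimal back-door set {P}.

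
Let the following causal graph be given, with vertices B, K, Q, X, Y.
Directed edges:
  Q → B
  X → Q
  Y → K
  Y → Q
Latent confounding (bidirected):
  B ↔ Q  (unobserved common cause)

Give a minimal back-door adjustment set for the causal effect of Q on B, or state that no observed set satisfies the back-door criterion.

desc(Q)\{Q}={B}; candidates ⊆ {K,X,Y}.
Q↔B: latent back-door arc(s) into Q.
size 0: {}; under {} Q still reaches {B,K,X,Y} ∋ B.
size 1: {K}, {X}, {Y}; under {K} Q still reaches {B,X,Y} ∋ B.
size 2: {K,X}, {K,Y}, {X,Y}; under {K,X} Q still reaches {B,Y} ∋ B.
Q↔B cannot be blocked by any observed set — no back-door set.

Q→B: no observed back-door set.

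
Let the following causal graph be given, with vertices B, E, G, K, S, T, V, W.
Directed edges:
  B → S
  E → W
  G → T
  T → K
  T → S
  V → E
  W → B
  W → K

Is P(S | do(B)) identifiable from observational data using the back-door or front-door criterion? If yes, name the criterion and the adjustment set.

desc(B)\{B}={S}; candidates ⊆ {E,G,K,T,V,W}.
∅: B⊥S given ∅ in G with B→· removed — back-door holds.
P(S|do(B)) = P(S|B) — no adjustment needed.

P(S|do(B)): backdoor, adjust for ∅.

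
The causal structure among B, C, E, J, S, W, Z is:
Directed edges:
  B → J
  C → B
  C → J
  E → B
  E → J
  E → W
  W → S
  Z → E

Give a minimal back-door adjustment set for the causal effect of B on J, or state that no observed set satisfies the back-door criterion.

desc(B)\{B}={J}; candidates ⊆ {C,E,S,W,Z}.
size 0: {}; under {} B still reaches {C,E,J,S,W,Z} ∋ J.
size 1: {C}, {E}, {S} …(+2); under {C} B still reaches {E,J,S,W,Z} ∋ J.
{C,E}: B⊥J given {C,E} in G with B→· removed — back-door holds.

B→J: minimal back-door set {C, E}.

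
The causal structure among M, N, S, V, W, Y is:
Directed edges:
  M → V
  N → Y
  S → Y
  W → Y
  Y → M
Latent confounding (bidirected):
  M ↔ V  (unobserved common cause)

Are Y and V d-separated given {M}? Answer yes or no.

Bayes-Ball from Y | {M} reaches {N,S,V,W}.
V ∈ reach(Y|{M}) ⇒ Y ⊥̸ V | {M}.

No — Y and V are d-connected given {M}.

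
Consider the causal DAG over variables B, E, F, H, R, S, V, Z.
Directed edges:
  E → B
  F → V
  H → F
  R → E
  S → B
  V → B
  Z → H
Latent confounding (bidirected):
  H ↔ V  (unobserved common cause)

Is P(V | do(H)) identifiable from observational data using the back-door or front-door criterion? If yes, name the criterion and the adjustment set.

desc(H)\{H}={B,F,V}; candidates ⊆ {E,R,S,Z}.
H↔V: latent back-door arc(s) into H.
size 0: {}; under {} H still reaches {B,V,Z} ∋ V.
size 1: {E}, {R}, {S} …(+1); under {E} H still reaches {B,V,Z} ∋ V.
size 2: {E,R}, {E,S}, {E,Z} …(+3); under {E,R} H still reaches {B,V,Z} ∋ V.
H↔V cannot be blocked by any observed set — no back-door set.
{F}: (i) intercepts every directed H→V path; (ii) no back-door H→{F}; (iii) {H} blocks every back-door {F}→V. Front-door holds.
P(V|do(H)) = Σ_{F} P(F|H) Σ_{H'} P(V|F,H')P(H').

P(V|do(H)): frontdoor, adjust for {F}.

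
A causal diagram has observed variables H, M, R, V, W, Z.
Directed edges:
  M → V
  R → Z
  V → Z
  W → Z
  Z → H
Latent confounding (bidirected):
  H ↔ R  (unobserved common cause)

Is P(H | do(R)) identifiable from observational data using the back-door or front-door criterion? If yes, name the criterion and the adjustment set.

P(H|do(R)): frontdoor, adjust for {Z}.

desc(R)\{R}={H,Z}; candidates ⊆ {M,V,W}.
R↔H: latent back-door arc(s) into R.
size 0: {}; under {} R still reaches {H} ∋ H.
size 1: {M}, {V}, {W}; under {M} R still reaches {H} ∋ H.
size 2: {M,V}, {M,W}, {V,W}; under {M,V} R still reaches {H} ∋ H.
R↔H cannot be blocked by any observed set — no back-door set.
{Z}: (i) intercepts every directed R→H path; (ii) no back-door R→{Z}; (iii) {R} blocks every back-door {Z}→H. Front-door holds.
P(H|do(R)) = Σ_{Z} P(Z|R) Σ_{R'} P(H|Z,R')P(R').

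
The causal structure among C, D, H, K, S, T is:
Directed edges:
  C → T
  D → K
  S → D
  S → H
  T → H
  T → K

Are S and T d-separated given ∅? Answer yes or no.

Yes — S ⊥ T | ∅.

Bayes-Ball from S | ∅ reaches {D,H,K}.
T ∉ reach(S|∅) ⇒ S ⊥ T | ∅.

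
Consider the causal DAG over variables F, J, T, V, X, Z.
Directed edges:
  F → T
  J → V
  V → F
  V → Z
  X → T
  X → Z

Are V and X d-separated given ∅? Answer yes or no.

Yes — V ⊥ X | ∅.

Bayes-Ball from V | ∅ reaches {F,J,T,Z}.
X ∉ reach(V|∅) ⇒ V ⊥ X | ∅.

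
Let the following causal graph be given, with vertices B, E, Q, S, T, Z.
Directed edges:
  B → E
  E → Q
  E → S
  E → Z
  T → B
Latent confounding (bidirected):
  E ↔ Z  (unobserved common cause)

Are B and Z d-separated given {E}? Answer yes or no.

Bayes-Ball from B | {E} reaches {T,Z}.
Z ∈ reach(B|{E}) ⇒ B ⊥̸ Z | {E}.

No — B and Z are d-connected given {E}.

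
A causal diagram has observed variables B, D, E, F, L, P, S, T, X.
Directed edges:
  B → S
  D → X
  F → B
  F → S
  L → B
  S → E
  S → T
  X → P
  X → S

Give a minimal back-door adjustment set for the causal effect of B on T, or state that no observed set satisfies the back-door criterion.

B→T: minimal back-door set {F}.

desc(B)\{B}={E,S,T}; candidates ⊆ {D,F,L,P,X}.
size 0: {}; under {} B still reaches {E,F,L,S,T} ∋ T.
{F}: B⊥T given {F} in G with B→· removed — back-door holds.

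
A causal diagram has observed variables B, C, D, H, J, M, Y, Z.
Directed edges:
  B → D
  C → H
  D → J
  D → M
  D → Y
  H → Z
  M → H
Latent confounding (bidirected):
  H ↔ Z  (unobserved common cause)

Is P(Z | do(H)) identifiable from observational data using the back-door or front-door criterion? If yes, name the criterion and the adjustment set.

P(Z|do(H)): not identifiable (no BD/FD set).

desc(H)\{H}={Z}; candidates ⊆ {B,C,D,J,M,Y}.
H↔Z: latent back-door arc(s) into H.
size 0: {}; under {} H still reaches {B,C,D,J,M,Y,Z} ∋ Z.
size 1: {B}, {C}, {D} …(+3); under {B} H still reaches {C,D,J,M,Y,Z} ∋ Z.
size 2: {B,C}, {B,D}, {B,J} …(+12); under {B,C} H still reaches {D,J,M,Y,Z} ∋ Z.
H↔Z cannot be blocked by any observed set — no back-door set.
No mediator lies on a directed H→…→Z path.
Neither criterion identifies P(Z|do(H)) in this graph.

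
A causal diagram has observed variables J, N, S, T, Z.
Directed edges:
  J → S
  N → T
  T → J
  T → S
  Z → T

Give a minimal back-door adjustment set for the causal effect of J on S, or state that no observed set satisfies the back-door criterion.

desc(J)\{J}={S}; candidates ⊆ {N,T,Z}.
size 0: {}; under {} J still reaches {N,S,T,Z} ∋ S.
{T}: J⊥S given {T} in G with J→· removed — back-door holds.

J→S: minimal back-door set {T}.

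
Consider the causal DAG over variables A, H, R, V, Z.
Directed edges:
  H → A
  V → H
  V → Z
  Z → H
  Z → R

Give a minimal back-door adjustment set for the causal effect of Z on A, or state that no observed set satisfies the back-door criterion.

Z→A: minimal back-door set {V}.

desc(Z)\{Z}={A,H,R}; candidates ⊆ {V}.
size 0: {}; under {} Z still reaches {A,H,V} ∋ A.
{V}: Z⊥A given {V} in G with Z→· removed — back-door holds.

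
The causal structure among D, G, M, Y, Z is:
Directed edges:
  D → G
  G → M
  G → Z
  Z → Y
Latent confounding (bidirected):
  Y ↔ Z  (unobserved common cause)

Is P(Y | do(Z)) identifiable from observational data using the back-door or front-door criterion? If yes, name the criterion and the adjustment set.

desc(Z)\{Z}={Y}; candidates ⊆ {D,G,M}.
Z↔Y: latent back-door arc(s) into Z.
size 0: {}; under {} Z still reaches {D,G,M,Y} ∋ Y.
size 1: {D}, {G}, {M}; under {D} Z still reaches {G,M,Y} ∋ Y.
size 2: {D,G}, {D,M}, {G,M}; under {D,G} Z still reaches {Y} ∋ Y.
Z↔Y cannot be blocked by any observed set — no back-door set.
No mediator lies on a directed Z→…→Y path.
Neither criterion identifies P(Y|do(Z)) in this graph.

P(Y|do(Z)): not identifiable (no BD/FD set).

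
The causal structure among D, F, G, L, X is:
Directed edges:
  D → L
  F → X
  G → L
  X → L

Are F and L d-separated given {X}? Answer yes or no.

Bayes-Ball from F | {X} reaches ∅.
L ∉ reach(F|{X}) ⇒ F ⊥ L | {X}.

Yes — F ⊥ L | {X}.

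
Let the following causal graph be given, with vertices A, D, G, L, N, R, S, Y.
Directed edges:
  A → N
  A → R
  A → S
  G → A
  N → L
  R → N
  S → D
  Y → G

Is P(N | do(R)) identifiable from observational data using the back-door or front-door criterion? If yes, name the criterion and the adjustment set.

desc(R)\{R}={L,N}; candidates ⊆ {A,D,G,S,Y}.
size 0: {}; under {} R still reaches {A,D,G,L,N,S,Y} ∋ N.
{A}: R⊥N given {A} in G with R→· removed — back-door holds.
P(N|do(R)) = Σ_{A} P(N|R,A)·P(A).

P(N|do(R)): backdoor, adjust for {A}.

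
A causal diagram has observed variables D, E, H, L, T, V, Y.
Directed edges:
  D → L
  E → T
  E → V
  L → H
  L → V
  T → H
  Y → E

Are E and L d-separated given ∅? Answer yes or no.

Bayes-Ball from E | ∅ reaches {H,T,V,Y}.
L ∉ reach(E|∅) ⇒ E ⊥ L | ∅.

Yes — E ⊥ L | ∅.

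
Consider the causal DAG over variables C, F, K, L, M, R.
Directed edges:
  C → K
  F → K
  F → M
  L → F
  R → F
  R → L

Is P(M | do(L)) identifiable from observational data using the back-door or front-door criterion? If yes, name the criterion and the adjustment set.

P(M|do(L)): backdoor, adjust for {R}.

desc(L)\{L}={F,K,M}; candidates ⊆ {C,R}.
size 0: {}; under {} L still reaches {F,K,M,R} ∋ M.
{R}: L⊥M given {R} in G with L→· removed — back-door holds.
P(M|do(L)) = Σ_{R} P(M|L,R)·P(R).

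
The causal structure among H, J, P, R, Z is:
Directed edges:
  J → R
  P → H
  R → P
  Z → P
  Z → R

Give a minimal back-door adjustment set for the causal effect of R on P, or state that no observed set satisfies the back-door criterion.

R→P: minimal back-door set {Z}.

desc(R)\{R}={H,P}; candidates ⊆ {J,Z}.
size 0: {}; under {} R still reaches {H,J,P,Z} ∋ P.
{Z}: R⊥P given {Z} in G with R→· removed — back-door holds.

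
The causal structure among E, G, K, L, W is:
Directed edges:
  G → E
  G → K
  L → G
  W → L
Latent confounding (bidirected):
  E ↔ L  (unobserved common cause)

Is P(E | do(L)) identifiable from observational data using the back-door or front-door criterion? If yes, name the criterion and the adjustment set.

P(E|do(L)): frontdoor, adjust for {G}.

desc(L)\{L}={E,G,K}; candidates ⊆ {W}.
L↔E: latent back-door arc(s) into L.
size 0: {}; under {} L still reaches {E,W} ∋ E.
size 1: {W}; under {W} L still reaches {E} ∋ E.
L↔E cannot be blocked by any observed set — no back-door set.
{G}: (i) intercepts every directed L→E path; (ii) no back-door L→{G}; (iii) {L} blocks every back-door {G}→E. Front-door holds.
P(E|do(L)) = Σ_{G} P(G|L) Σ_{L'} P(E|G,L')P(L').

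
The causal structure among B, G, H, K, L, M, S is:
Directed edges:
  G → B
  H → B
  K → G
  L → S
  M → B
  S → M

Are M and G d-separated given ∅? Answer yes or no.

Bayes-Ball from M | ∅ reaches {B,L,S}.
G ∉ reach(M|∅) ⇒ M ⊥ G | ∅.

Yes — M ⊥ G | ∅.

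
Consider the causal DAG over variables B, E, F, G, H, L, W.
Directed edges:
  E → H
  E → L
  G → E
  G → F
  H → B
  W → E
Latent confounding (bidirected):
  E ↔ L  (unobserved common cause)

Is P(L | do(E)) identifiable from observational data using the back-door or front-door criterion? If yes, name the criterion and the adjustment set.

desc(E)\{E}={B,H,L}; candidates ⊆ {F,G,W}.
E↔L: latent back-door arc(s) into E.
size 0: {}; under {} E still reaches {F,G,L,W} ∋ L.
size 1: {F}, {G}, {W}; under {F} E still reaches {G,L,W} ∋ L.
size 2: {F,G}, {F,W}, {G,W}; under {F,G} E still reaches {L,W} ∋ L.
E↔L cannot be blocked by any observed set — no back-door set.
No mediator lies on a directed E→…→L path.
Neither criterion identifies P(L|do(E)) in this graph.

P(L|do(E)): not identifiable (no BD/FD set).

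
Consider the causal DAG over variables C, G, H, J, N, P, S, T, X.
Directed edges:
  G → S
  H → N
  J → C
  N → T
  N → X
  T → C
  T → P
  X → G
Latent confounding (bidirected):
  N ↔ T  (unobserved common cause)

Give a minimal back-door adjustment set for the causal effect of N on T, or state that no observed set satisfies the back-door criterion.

N→T: no observed back-door set.

desc(N)\{N}={C,G,P,S,T,X}; candidates ⊆ {H,J}.
N↔T: latent back-door arc(s) into N.
size 0: {}; under {} N still reaches {C,H,P,T} ∋ T.
size 1: {H}, {J}; under {H} N still reaches {C,P,T} ∋ T.
size 2: {H,J}; under {H,J} N still reaches {C,P,T} ∋ T.
N↔T cannot be blocked by any observed set — no back-door set.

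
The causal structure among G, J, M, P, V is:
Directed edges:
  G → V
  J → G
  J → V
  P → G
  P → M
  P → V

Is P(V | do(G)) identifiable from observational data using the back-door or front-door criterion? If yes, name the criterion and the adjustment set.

desc(G)\{G}={V}; candidates ⊆ {J,M,P}.
size 0: {}; under {} G still reaches {J,M,P,V} ∋ V.
size 1: {J}, {M}, {P}; under {J} G still reaches {M,P,V} ∋ V.
{J,P}: G⊥V given {J,P} in G with G→· removed — back-door holds.
P(V|do(G)) = Σ_{J,P} P(V|G,J,P)·P(J,P).

P(V|do(G)): backdoor, adjust for {J, P}.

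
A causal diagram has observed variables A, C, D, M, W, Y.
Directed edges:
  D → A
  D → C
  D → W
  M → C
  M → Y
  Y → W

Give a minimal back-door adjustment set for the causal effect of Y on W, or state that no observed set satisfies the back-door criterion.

desc(Y)\{Y}={W}; candidates ⊆ {A,C,D,M}.
∅: Y⊥W given ∅ in G with Y→· removed — back-door holds.

Y→W: minimal back-door set ∅.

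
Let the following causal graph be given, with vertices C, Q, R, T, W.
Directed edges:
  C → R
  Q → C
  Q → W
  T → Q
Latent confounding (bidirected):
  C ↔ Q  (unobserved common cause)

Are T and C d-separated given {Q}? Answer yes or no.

No — T and C are d-connected given {Q}.

Bayes-Ball from T | {Q} reaches {C,R}.
C ∈ reach(T|{Q}) ⇒ T ⊥̸ C | {Q}.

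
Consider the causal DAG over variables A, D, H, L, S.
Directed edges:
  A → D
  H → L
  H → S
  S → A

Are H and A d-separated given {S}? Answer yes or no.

Yes — H ⊥ A | {S}.

Bayes-Ball from H | {S} reaches {L}.
A ∉ reach(H|{S}) ⇒ H ⊥ A | {S}.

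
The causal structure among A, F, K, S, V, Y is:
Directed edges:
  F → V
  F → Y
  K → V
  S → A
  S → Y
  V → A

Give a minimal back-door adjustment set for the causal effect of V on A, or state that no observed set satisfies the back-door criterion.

V→A: minimal back-door set ∅.

desc(V)\{V}={A}; candidates ⊆ {F,K,S,Y}.
∅: V⊥A given ∅ in G with V→· removed — back-door holds.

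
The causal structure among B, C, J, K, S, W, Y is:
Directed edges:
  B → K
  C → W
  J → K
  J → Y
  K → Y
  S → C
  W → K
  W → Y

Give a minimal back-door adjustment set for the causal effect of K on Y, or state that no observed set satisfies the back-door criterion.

desc(K)\{K}={Y}; candidates ⊆ {B,C,J,S,W}.
size 0: {}; under {} K still reaches {B,C,J,S,W,Y} ∋ Y.
size 1: {B}, {C}, {J} …(+2); under {B} K still reaches {C,J,S,W,Y} ∋ Y.
{J,W}: K⊥Y given {J,W} in G with K→· removed — back-door holds.

K→Y: minimal back-door set {J, W}.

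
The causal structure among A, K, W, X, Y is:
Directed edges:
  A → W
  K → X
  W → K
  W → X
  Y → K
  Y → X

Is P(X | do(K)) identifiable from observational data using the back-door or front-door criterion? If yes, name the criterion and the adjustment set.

P(X|do(K)): backdoor, adjust for {W, Y}.

desc(K)\{K}={X}; candidates ⊆ {A,W,Y}.
size 0: {}; under {} K still reaches {A,W,X,Y} ∋ X.
size 1: {A}, {W}, {Y}; under {A} K still reaches {W,X,Y} ∋ X.
{W,Y}: K⊥X given {W,Y} in G with K→· removed — back-door holds.
P(X|do(K)) = Σ_{W,Y} P(X|K,W,Y)·P(W,Y).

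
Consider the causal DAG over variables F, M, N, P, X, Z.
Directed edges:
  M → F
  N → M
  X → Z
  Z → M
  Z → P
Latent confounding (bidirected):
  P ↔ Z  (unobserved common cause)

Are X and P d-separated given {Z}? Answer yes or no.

Bayes-Ball from X | {Z} reaches {P}.
P ∈ reach(X|{Z}) ⇒ X ⊥̸ P | {Z}.

No — X and P are d-connected given {Z}.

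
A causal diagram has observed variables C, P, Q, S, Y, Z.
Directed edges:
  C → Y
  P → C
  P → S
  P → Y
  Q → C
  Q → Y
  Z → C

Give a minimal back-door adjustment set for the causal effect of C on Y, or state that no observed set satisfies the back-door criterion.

desc(C)\{C}={Y}; candidates ⊆ {P,Q,S,Z}.
size 0: {}; under {} C still reaches {P,Q,S,Y,Z} ∋ Y.
size 1: {P}, {Q}, {S} …(+1); under {P} C still reaches {Q,Y,Z} ∋ Y.
{P,Q}: C⊥Y given {P,Q} in G with C→· removed — back-door holds.

C→Y: minimal back-door set {P, Q}.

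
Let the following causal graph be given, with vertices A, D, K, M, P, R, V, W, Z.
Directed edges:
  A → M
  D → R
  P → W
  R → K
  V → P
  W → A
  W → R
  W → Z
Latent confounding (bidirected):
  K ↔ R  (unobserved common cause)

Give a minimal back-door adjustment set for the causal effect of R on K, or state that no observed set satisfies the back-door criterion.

R→K: no observed back-door set.

desc(R)\{R}={K}; candidates ⊆ {A,D,M,P,V,W,Z}.
R↔K: latent back-door arc(s) into R.
size 0: {}; under {} R still reaches {A,D,K,M,P,V,W,Z} ∋ K.
size 1: {A}, {D}, {M} …(+4); under {A} R still reaches {D,K,P,V,W,Z} ∋ K.
size 2: {A,D}, {A,M}, {A,P} …(+18); under {A,D} R still reaches {K,P,V,W,Z} ∋ K.
R↔K cannot be blocked by any observed set — no back-door set.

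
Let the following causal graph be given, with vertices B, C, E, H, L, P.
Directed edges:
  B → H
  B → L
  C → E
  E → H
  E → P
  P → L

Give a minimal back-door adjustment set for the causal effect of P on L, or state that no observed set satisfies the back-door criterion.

P→L: minimal back-door set ∅.

desc(P)\{P}={L}; candidates ⊆ {B,C,E,H}.
∅: P⊥L given ∅ in G with P→· removed — back-door holds.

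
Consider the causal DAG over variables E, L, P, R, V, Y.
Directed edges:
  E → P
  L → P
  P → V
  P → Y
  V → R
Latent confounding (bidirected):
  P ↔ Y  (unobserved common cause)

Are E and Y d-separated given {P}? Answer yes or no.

No — E and Y are d-connected given {P}.

Bayes-Ball from E | {P} reaches {L,Y}.
Y ∈ reach(E|{P}) ⇒ E ⊥̸ Y | {P}.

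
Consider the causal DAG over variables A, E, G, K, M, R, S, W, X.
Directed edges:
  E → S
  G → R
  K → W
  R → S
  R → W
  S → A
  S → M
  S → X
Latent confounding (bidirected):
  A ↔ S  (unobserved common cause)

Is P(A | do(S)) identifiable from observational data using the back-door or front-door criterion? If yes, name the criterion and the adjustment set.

desc(S)\{S}={A,M,X}; candidates ⊆ {E,G,K,R,W}.
S↔A: latent back-door arc(s) into S.
size 0: {}; under {} S still reaches {A,E,G,R,W} ∋ A.
size 1: {E}, {G}, {K} …(+2); under {E} S still reaches {A,G,R,W} ∋ A.
size 2: {E,G}, {E,K}, {E,R} …(+7); under {E,G} S still reaches {A,R,W} ∋ A.
S↔A cannot be blocked by any observed set — no back-door set.
No mediator lies on a directed S→…→A path.
Neither criterion identifies P(A|do(S)) in this graph.

P(A|do(S)): not identifiable (no BD/FD set).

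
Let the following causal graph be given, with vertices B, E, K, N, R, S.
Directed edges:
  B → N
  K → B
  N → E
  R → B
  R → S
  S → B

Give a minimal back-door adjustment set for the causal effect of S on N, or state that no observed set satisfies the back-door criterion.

desc(S)\{S}={B,E,N}; candidates ⊆ {K,R}.
size 0: {}; under {} S still reaches {B,E,N,R} ∋ N.
{R}: S⊥N given {R} in G with S→· removed — back-door holds.

S→N: minimal back-door set {R}.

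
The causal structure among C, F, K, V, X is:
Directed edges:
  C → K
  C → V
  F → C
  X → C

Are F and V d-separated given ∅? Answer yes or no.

Bayes-Ball from F | ∅ reaches {C,K,V}.
V ∈ reach(F|∅) ⇒ F ⊥̸ V | ∅.

No — F and V are d-connected given ∅.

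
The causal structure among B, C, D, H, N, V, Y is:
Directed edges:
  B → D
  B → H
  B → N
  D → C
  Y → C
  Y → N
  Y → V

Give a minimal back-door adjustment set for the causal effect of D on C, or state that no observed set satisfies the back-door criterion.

D→C: minimal back-door set ∅.

desc(D)\{D}={C}; candidates ⊆ {B,H,N,V,Y}.
∅: D⊥C given ∅ in G with D→· removed — back-door holds.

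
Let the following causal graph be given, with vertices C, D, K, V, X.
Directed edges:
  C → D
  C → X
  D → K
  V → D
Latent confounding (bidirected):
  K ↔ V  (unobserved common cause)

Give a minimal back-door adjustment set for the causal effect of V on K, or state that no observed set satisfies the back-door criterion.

desc(V)\{V}={D,K}; candidates ⊆ {C,X}.
V↔K: latent back-door arc(s) into V.
size 0: {}; under {} V still reaches {K} ∋ K.
size 1: {C}, {X}; under {C} V still reaches {K} ∋ K.
size 2: {C,X}; under {C,X} V still reaches {K} ∋ K.
V↔K cannot be blocked by any observed set — no back-door set.

V→K: no observed back-door set.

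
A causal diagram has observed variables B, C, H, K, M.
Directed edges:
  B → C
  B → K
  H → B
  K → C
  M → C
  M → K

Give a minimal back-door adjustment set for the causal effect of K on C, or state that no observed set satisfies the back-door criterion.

K→C: minimal back-door set {B, M}.

desc(K)\{K}={C}; candidates ⊆ {B,H,M}.
size 0: {}; under {} K still reaches {B,C,H,M} ∋ C.
size 1: {B}, {H}, {M}; under {B} K still reaches {C,M} ∋ C.
{B,M}: K⊥C given {B,M} in G with K→· removed — back-door holds.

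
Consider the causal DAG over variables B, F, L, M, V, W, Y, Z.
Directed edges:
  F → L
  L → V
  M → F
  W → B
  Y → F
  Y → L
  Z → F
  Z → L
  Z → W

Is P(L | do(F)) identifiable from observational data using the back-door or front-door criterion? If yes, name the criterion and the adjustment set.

desc(F)\{F}={L,V}; candidates ⊆ {B,M,W,Y,Z}.
size 0: {}; under {} F still reaches {B,L,M,V,W,Y,Z} ∋ L.
size 1: {B}, {M}, {W} …(+2); under {B} F still reaches {L,M,V,W,Y,Z} ∋ L.
{Y,Z}: F⊥L given {Y,Z} in G with F→· removed — back-door holds.
P(L|do(F)) = Σ_{Y,Z} P(L|F,Y,Z)·P(Y,Z).

P(L|do(F)): backdoor, adjust for {Y, Z}.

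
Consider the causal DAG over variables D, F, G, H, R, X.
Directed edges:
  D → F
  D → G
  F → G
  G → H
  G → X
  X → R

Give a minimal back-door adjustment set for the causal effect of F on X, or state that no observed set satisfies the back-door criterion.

desc(F)\{F}={G,H,R,X}; candidates ⊆ {D}.
size 0: {}; under {} F still reaches {D,G,H,R,X} ∋ X.
{D}: F⊥X given {D} in G with F→· removed — back-door holds.

F→X: minimal back-door set {D}.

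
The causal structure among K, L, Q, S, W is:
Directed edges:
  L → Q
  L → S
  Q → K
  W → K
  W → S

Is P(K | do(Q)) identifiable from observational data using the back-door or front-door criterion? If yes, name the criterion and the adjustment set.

desc(Q)\{Q}={K}; candidates ⊆ {L,S,W}.
∅: Q⊥K given ∅ in G with Q→· removed — back-door holds.
P(K|do(Q)) = P(K|Q) — no adjustment needed.

P(K|do(Q)): backdoor, adjust for ∅.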